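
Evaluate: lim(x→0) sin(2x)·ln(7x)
This is a 0·∞ indeterminate form.

Rewrite 0·∞ as a quotient (0/0 or ∞/∞ form), then apply L'Hôpital's rule:
  lim(x→0) sin(2x)·ln(7x) = 0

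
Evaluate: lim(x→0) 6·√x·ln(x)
This is a 0·∞ indeterminate form.

Rewrite 0·∞ as a quotient (0/0 or ∞/∞ form), then apply L'Hôpital's rule:
  lim(x→0) 6·√x·ln(x) = 0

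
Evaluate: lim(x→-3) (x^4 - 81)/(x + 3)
This is a standard limit.

Factor or rationalize the expression:
  lim(x→-3) (x^4 - 81)/(x + 3) = -108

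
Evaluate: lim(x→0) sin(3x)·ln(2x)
This is a 0·∞ indeterminate form.

Rewrite 0·∞ as a quotient (0/0 or ∞/∞ form), then apply L'Hôpital's rule:
  lim(x→0) sin(3x)·ln(2x) = 0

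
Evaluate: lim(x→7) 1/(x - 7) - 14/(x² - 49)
This is an ∞-∞ indeterminate form.

Combine fractions or rationalize to convert ∞-∞ to 0/0 form:
  lim(x→7) 1/(x - 7) - 14/(x² - 49) = 1/14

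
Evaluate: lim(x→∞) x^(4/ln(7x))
This is an exponential indeterminate form.

For exponential indeterminate forms, take the natural log:
  Let L = lim(x→∞) x^(4/ln(7x))
  Then ln(L) = lim(x→∞) [exponent × ln(base)]
  Evaluate using L'Hôpital or standard limits, then exponentiate.
  L = e^(4)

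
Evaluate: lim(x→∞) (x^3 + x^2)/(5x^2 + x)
This is an ∞/∞ indeterminate form.

Apply L'Hôpital's rule: differentiate numerator and denominator separately.
  f(x) = x^3 + x^2   ⇒   f'(x) = 3·x^2 + 2·x
  g(x) = 5·x^2 + x   ⇒   g'(x) = 10·x + 1
  lim(x→∞) f'(x)/g'(x) = lim(x→∞) (3·x^2 + 2·x)/(10·x + 1)
  = ∞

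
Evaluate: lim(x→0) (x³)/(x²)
This is a 0/0 indeterminate form.

Apply L'Hôpital's rule: differentiate numerator and denominator separately.
  f(x) = x^3   ⇒   f'(x) = 3·x^2
  g(x) = x^2   ⇒   g'(x) = 2·x
  lim(x→0) f'(x)/g'(x) = lim(x→0) (3·x^2)/(2·x)
  = 0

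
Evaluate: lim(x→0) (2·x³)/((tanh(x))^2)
This is a 0/0 indeterminate form.

Apply L'Hôpital's rule: differentiate numerator and denominator separately.
  f(x) = 2·x^3   ⇒   f'(x) = 6·x^2
  g(x) = tanh(x)^2   ⇒   g'(x) = (2 - 2·tanh(x)^2)·tanh(x)
  lim(x→0) f'(x)/g'(x) = lim(x→0) (6·x^2)/((2 - 2·tanh(x)^2)·tanh(x))
  = 0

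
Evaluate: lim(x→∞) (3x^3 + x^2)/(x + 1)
This is an ∞/∞ indeterminate form.

Apply L'Hôpital's rule: differentiate numerator and denominator separately.
  f(x) = 3·x^3 + x^2   ⇒   f'(x) = 9·x^2 + 2·x
  g(x) = x + 1   ⇒   g'(x) = 1
  lim(x→∞) f'(x)/g'(x) = lim(x→∞) (9·x^2 + 2·x)/(1)
  = ∞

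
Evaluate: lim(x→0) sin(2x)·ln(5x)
This is a 0·∞ indeterminate form.

Rewrite 0·∞ as a quotient (0/0 or ∞/∞ form), then apply L'Hôpital's rule:
  lim(x→0) sin(2x)·ln(5x) = 0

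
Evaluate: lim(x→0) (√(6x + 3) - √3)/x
This is a standard limit.

Factor or rationalize the expression:
  lim(x→0) (√(6x + 3) - √3)/x = sqrt(3)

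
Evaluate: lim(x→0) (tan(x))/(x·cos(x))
This is a 0/0 indeterminate form.

Apply L'Hôpital's rule: differentiate numerator and denominator separately.
  f(x) = tan(x)   ⇒   f'(x) = tan(x)^2 + 1
  g(x) = x·cos(x)   ⇒   g'(x) = -x·sin(x) + cos(x)
  lim(x→0) f'(x)/g'(x) = lim(x→0) (tan(x)^2 + 1)/(-x·sin(x) + cos(x))
  = 1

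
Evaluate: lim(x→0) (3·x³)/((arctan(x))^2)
This is a 0/0 indeterminate form.

Apply L'Hôpital's rule: differentiate numerator and denominator separately.
  f(x) = 3·x^3   ⇒   f'(x) = 9·x^2
  g(x) = atan(x)^2   ⇒   g'(x) = 2·atan(x)/(x^2 + 1)
  lim(x→0) f'(x)/g'(x) = lim(x→0) (9·x^2)/(2·atan(x)/(x^2 + 1))
  = 0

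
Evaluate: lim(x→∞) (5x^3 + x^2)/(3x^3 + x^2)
This is an ∞/∞ indeterminate form.

Apply L'Hôpital's rule: differentiate numerator and denominator separately.
  f(x) = 5·x^3 + x^2   ⇒   f'(x) = 15·x^2 + 2·x
  g(x) = 3·x^3 + x^2   ⇒   g'(x) = 9·x^2 + 2·x
  lim(x→∞) f'(x)/g'(x) = lim(x→∞) (15·x^2 + 2·x)/(9·x^2 + 2·x)
  = 5/3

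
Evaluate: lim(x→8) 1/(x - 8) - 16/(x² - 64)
This is an ∞-∞ indeterminate form.

Combine fractions or rationalize to convert ∞-∞ to 0/0 form:
  lim(x→8) 1/(x - 8) - 16/(x² - 64) = 1/16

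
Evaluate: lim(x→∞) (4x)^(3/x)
This is an exponential indeterminate form.

For exponential indeterminate forms, take the natural log:
  Let L = lim(x→∞) (4x)^(3/x)
  Then ln(L) = lim(x→∞) [exponent × ln(base)]
  Evaluate using L'Hôpital or standard limits, then exponentiate.
  L = 1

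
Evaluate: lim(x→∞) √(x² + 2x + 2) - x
This is an ∞-∞ indeterminate form.

Combine fractions or rationalize to convert ∞-∞ to 0/0 form:
  lim(x→∞) √(x² + 2x + 2) - x = 1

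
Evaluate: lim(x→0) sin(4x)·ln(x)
This is a 0·∞ indeterminate form.

Rewrite 0·∞ as a quotient (0/0 or ∞/∞ form), then apply L'Hôpital's rule:
  lim(x→0) sin(4x)·ln(x) = 0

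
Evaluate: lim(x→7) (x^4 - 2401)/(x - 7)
This is a standard limit.

Factor or rationalize the expression:
  lim(x→7) (x^4 - 2401)/(x - 7) = 1372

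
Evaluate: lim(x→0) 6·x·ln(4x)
This is a 0·∞ indeterminate form.

Rewrite 0·∞ as a quotient (0/0 or ∞/∞ form), then apply L'Hôpital's rule:
  lim(x→0) 6·x·ln(4x) = 0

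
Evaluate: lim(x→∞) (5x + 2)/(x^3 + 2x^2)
This is an ∞/∞ indeterminate form.

Apply L'Hôpital's rule: differentiate numerator and denominator separately.
  f(x) = 5·x + 2   ⇒   f'(x) = 5
  g(x) = x^3 + 2·x^2   ⇒   g'(x) = 3·x^2 + 4·x
  lim(x→∞) f'(x)/g'(x) = lim(x→∞) (5)/(3·x^2 + 4·x)
  = 0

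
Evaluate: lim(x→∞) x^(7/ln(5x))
This is an exponential indeterminate form.

For exponential indeterminate forms, take the natural log:
  Let L = lim(x→∞) x^(7/ln(5x))
  Then ln(L) = lim(x→∞) [exponent × ln(base)]
  Evaluate using L'Hôpital or standard limits, then exponentiate.
  L = e^(7)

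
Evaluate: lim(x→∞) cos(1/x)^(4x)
This is an exponential indeterminate form.

For exponential indeterminate forms, take the natural log:
  Let L = lim(x→∞) cos(1/x)^(4x)
  Then ln(L) = lim(x→∞) [exponent × ln(base)]
  Evaluate using L'Hôpital or standard limits, then exponentiate.
  L = 1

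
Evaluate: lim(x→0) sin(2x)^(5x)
This is an exponential indeterminate form.

For exponential indeterminate forms, take the natural log:
  Let L = lim(x→0) sin(2x)^(5x)
  Then ln(L) = lim(x→0) [exponent × ln(base)]
  Evaluate using L'Hôpital or standard limits, then exponentiate.
  L = 1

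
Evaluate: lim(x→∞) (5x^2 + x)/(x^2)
This is an ∞/∞ indeterminate form.

Apply L'Hôpital's rule: differentiate numerator and denominator separately.
  f(x) = 5·x^2 + x   ⇒   f'(x) = 10·x + 1
  g(x) = x^2   ⇒   g'(x) = 2·x
  lim(x→∞) f'(x)/g'(x) = lim(x→∞) (10·x + 1)/(2·x)
  = 5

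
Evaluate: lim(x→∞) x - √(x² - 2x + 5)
This is an ∞-∞ indeterminate form.

Combine fractions or rationalize to convert ∞-∞ to 0/0 form:
  lim(x→∞) x - √(x² - 2x + 5) = 1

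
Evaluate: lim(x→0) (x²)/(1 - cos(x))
This is a 0/0 indeterminate form.

Apply L'Hôpital's rule: differentiate numerator and denominator separately.
  f(x) = x^2   ⇒   f'(x) = 2·x
  g(x) = 1 - cos(x)   ⇒   g'(x) = sin(x)
  lim(x→0) f'(x)/g'(x) = lim(x→0) (2·x)/(sin(x))
  = 2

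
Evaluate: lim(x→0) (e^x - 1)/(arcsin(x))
This is a 0/0 indeterminate form.

Apply L'Hôpital's rule: differentiate numerator and denominator separately.
  f(x) = e^(x) - 1   ⇒   f'(x) = e^(x)
  g(x) = asin(x)   ⇒   g'(x) = 1/sqrt(1 - x^2)
  lim(x→0) f'(x)/g'(x) = lim(x→0) (e^(x))/(1/sqrt(1 - x^2))
  = 1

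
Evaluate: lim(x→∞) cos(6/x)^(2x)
This is an exponential indeterminate form.

For exponential indeterminate forms, take the natural log:
  Let L = lim(x→∞) cos(6/x)^(2x)
  Then ln(L) = lim(x→∞) [exponent × ln(base)]
  Evaluate using L'Hôpital or standard limits, then exponentiate.
  L = 1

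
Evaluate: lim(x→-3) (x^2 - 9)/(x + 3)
This is a standard limit.

Factor or rationalize the expression:
  lim(x→-3) (x^2 - 9)/(x + 3) = -6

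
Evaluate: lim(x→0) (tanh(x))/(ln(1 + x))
This is a 0/0 indeterminate form.

Apply L'Hôpital's rule: differentiate numerator and denominator separately.
  f(x) = tanh(x)   ⇒   f'(x) = 1 - tanh(x)^2
  g(x) = ln(x + 1)   ⇒   g'(x) = 1/(x + 1)
  lim(x→0) f'(x)/g'(x) = lim(x→0) (1 - tanh(x)^2)/(1/(x + 1))
  = 1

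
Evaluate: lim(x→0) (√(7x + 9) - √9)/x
This is a standard limit.

Factor or rationalize the expression:
  lim(x→0) (√(7x + 9) - √9)/x = 7/6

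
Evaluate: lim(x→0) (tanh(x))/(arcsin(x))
This is a 0/0 indeterminate form.

Apply L'Hôpital's rule: differentiate numerator and denominator separately.
  f(x) = tanh(x)   ⇒   f'(x) = 1 - tanh(x)^2
  g(x) = asin(x)   ⇒   g'(x) = 1/sqrt(1 - x^2)
  lim(x→0) f'(x)/g'(x) = lim(x→0) (1 - tanh(x)^2)/(1/sqrt(1 - x^2))
  = 1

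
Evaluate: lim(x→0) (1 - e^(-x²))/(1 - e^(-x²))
This is a 0/0 indeterminate form.

Apply L'Hôpital's rule: differentiate numerator and denominator separately.
  f(x) = 1 - e^(-x^2)   ⇒   f'(x) = 2·x·e^(-x^2)
  g(x) = 1 - e^(-x^2)   ⇒   g'(x) = 2·x·e^(-x^2)
  lim(x→0) f'(x)/g'(x) = lim(x→0) (2·x·e^(-x^2))/(2·x·e^(-x^2))
  = 1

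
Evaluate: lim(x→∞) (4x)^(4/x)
This is an exponential indeterminate form.

For exponential indeterminate forms, take the natural log:
  Let L = lim(x→∞) (4x)^(4/x)
  Then ln(L) = lim(x→∞) [exponent × ln(base)]
  Evaluate using L'Hôpital or standard limits, then exponentiate.
  L = 1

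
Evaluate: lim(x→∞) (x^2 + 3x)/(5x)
This is an ∞/∞ indeterminate form.

Apply L'Hôpital's rule: differentiate numerator and denominator separately.
  f(x) = x^2 + 3·x   ⇒   f'(x) = 2·x + 3
  g(x) = 5·x   ⇒   g'(x) = 5
  lim(x→∞) f'(x)/g'(x) = lim(x→∞) (2·x + 3)/(5)
  = ∞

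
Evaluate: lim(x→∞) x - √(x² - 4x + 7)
This is an ∞-∞ indeterminate form.

Combine fractions or rationalize to convert ∞-∞ to 0/0 form:
  lim(x→∞) x - √(x² - 4x + 7) = 2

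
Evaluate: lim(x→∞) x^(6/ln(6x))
This is an exponential indeterminate form.

For exponential indeterminate forms, take the natural log:
  Let L = lim(x→∞) x^(6/ln(6x))
  Then ln(L) = lim(x→∞) [exponent × ln(base)]
  Evaluate using L'Hôpital or standard limits, then exponentiate.
  L = e^(6)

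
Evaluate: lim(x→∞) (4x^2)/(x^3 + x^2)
This is an ∞/∞ indeterminate form.

Apply L'Hôpital's rule: differentiate numerator and denominator separately.
  f(x) = 4·x^2   ⇒   f'(x) = 8·x
  g(x) = x^3 + x^2   ⇒   g'(x) = 3·x^2 + 2·x
  lim(x→∞) f'(x)/g'(x) = lim(x→∞) (8·x)/(3·x^2 + 2·x)
  = 0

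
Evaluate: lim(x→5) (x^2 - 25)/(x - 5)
This is a standard limit.

Factor or rationalize the expression:
  lim(x→5) (x^2 - 25)/(x - 5) = 10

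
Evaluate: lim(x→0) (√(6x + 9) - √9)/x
This is a standard limit.

Factor or rationalize the expression:
  lim(x→0) (√(6x + 9) - √9)/x = 1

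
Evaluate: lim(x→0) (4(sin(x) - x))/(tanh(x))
This is a 0/0 indeterminate form.

Apply L'Hôpital's rule: differentiate numerator and denominator separately.
  f(x) = -4·x + 4·sin(x)   ⇒   f'(x) = 4·cos(x) - 4
  g(x) = tanh(x)   ⇒   g'(x) = 1 - tanh(x)^2
  lim(x→0) f'(x)/g'(x) = lim(x→0) (4·cos(x) - 4)/(1 - tanh(x)^2)
  = 0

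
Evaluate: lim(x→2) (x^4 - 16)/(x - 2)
This is a standard limit.

Factor or rationalize the expression:
  lim(x→2) (x^4 - 16)/(x - 2) = 32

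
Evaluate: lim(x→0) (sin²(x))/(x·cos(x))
This is a 0/0 indeterminate form.

Apply L'Hôpital's rule: differentiate numerator and denominator separately.
  f(x) = sin(x)^2   ⇒   f'(x) = 2·sin(x)·cos(x)
  g(x) = x·cos(x)   ⇒   g'(x) = -x·sin(x) + cos(x)
  lim(x→0) f'(x)/g'(x) = lim(x→0) (2·sin(x)·cos(x))/(-x·sin(x) + cos(x))
  = 0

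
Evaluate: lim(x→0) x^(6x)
This is an exponential indeterminate form.

For exponential indeterminate forms, take the natural log:
  Let L = lim(x→0) x^(6x)
  Then ln(L) = lim(x→0) [exponent × ln(base)]
  Evaluate using L'Hôpital or standard limits, then exponentiate.
  L = 1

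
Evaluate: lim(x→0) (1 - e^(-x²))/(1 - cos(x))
This is a 0/0 indeterminate form.

Apply L'Hôpital's rule: differentiate numerator and denominator separately.
  f(x) = 1 - e^(-x^2)   ⇒   f'(x) = 2·x·e^(-x^2)
  g(x) = 1 - cos(x)   ⇒   g'(x) = sin(x)
  lim(x→0) f'(x)/g'(x) = lim(x→0) (2·x·e^(-x^2))/(sin(x))
  = 2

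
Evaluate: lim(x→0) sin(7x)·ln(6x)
This is a 0·∞ indeterminate form.

Rewrite 0·∞ as a quotient (0/0 or ∞/∞ form), then apply L'Hôpital's rule:
  lim(x→0) sin(7x)·ln(6x) = 0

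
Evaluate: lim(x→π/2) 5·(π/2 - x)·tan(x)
This is a 0·∞ indeterminate form.

Rewrite 0·∞ as a quotient (0/0 or ∞/∞ form), then apply L'Hôpital's rule:
  lim(x→π/2) 5·(π/2 - x)·tan(x) = 5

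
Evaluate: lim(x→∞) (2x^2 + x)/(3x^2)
This is an ∞/∞ indeterminate form.

Apply L'Hôpital's rule: differentiate numerator and denominator separately.
  f(x) = 2·x^2 + x   ⇒   f'(x) = 4·x + 1
  g(x) = 3·x^2   ⇒   g'(x) = 6·x
  lim(x→∞) f'(x)/g'(x) = lim(x→∞) (4·x + 1)/(6·x)
  = 2/3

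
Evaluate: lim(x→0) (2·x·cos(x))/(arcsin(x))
This is a 0/0 indeterminate form.

Apply L'Hôpital's rule: differentiate numerator and denominator separately.
  f(x) = 2·x·cos(x)   ⇒   f'(x) = -2·x·sin(x) + 2·cos(x)
  g(x) = asin(x)   ⇒   g'(x) = 1/sqrt(1 - x^2)
  lim(x→0) f'(x)/g'(x) = lim(x→0) (-2·x·sin(x) + 2·cos(x))/(1/sqrt(1 - x^2))
  = 2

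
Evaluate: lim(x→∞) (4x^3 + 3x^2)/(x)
This is an ∞/∞ indeterminate form.

Apply L'Hôpital's rule: differentiate numerator and denominator separately.
  f(x) = 4·x^3 + 3·x^2   ⇒   f'(x) = 12·x^2 + 6·x
  g(x) = x   ⇒   g'(x) = 1
  lim(x→∞) f'(x)/g'(x) = lim(x→∞) (12·x^2 + 6·x)/(1)
  = ∞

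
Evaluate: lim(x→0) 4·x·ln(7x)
This is a 0·∞ indeterminate form.

Rewrite 0·∞ as a quotient (0/0 or ∞/∞ form), then apply L'Hôpital's rule:
  lim(x→0) 4·x·ln(7x) = 0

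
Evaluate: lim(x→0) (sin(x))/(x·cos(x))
This is a 0/0 indeterminate form.

Apply L'Hôpital's rule: differentiate numerator and denominator separately.
  f(x) = sin(x)   ⇒   f'(x) = cos(x)
  g(x) = x·cos(x)   ⇒   g'(x) = -x·sin(x) + cos(x)
  lim(x→0) f'(x)/g'(x) = lim(x→0) (cos(x))/(-x·sin(x) + cos(x))
  = 1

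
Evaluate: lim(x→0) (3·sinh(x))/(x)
This is a 0/0 indeterminate form.

Apply L'Hôpital's rule: differentiate numerator and denominator separately.
  f(x) = 3·sinh(x)   ⇒   f'(x) = 3·cosh(x)
  g(x) = x   ⇒   g'(x) = 1
  lim(x→0) f'(x)/g'(x) = lim(x→0) (3·cosh(x))/(1)
  = 3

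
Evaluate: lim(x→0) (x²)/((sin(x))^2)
This is a 0/0 indeterminate form.

Apply L'Hôpital's rule: differentiate numerator and denominator separately.
  f(x) = x^2   ⇒   f'(x) = 2·x
  g(x) = sin(x)^2   ⇒   g'(x) = 2·sin(x)·cos(x)
  lim(x→0) f'(x)/g'(x) = lim(x→0) (2·x)/(2·sin(x)·cos(x))
  = 1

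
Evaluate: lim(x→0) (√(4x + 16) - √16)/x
This is a standard limit.

Factor or rationalize the expression:
  lim(x→0) (√(4x + 16) - √16)/x = 1/2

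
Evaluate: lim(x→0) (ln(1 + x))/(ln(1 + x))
This is a 0/0 indeterminate form.

Apply L'Hôpital's rule: differentiate numerator and denominator separately.
  f(x) = ln(x + 1)   ⇒   f'(x) = 1/(x + 1)
  g(x) = ln(x + 1)   ⇒   g'(x) = 1/(x + 1)
  lim(x→0) f'(x)/g'(x) = lim(x→0) (1/(x + 1))/(1/(x + 1))
  = 1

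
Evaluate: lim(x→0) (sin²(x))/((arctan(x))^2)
This is a 0/0 indeterminate form.

Apply L'Hôpital's rule: differentiate numerator and denominator separately.
  f(x) = sin(x)^2   ⇒   f'(x) = 2·sin(x)·cos(x)
  g(x) = atan(x)^2   ⇒   g'(x) = 2·atan(x)/(x^2 + 1)
  lim(x→0) f'(x)/g'(x) = lim(x→0) (2·sin(x)·cos(x))/(2·atan(x)/(x^2 + 1))
  = 1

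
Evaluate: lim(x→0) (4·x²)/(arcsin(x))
This is a 0/0 indeterminate form.

Apply L'Hôpital's rule: differentiate numerator and denominator separately.
  f(x) = 4·x^2   ⇒   f'(x) = 8·x
  g(x) = asin(x)   ⇒   g'(x) = 1/sqrt(1 - x^2)
  lim(x→0) f'(x)/g'(x) = lim(x→0) (8·x)/(1/sqrt(1 - x^2))
  = 0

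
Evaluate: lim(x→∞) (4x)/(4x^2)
This is an ∞/∞ indeterminate form.

Apply L'Hôpital's rule: differentiate numerator and denominator separately.
  f(x) = 4·x   ⇒   f'(x) = 4
  g(x) = 4·x^2   ⇒   g'(x) = 8·x
  lim(x→∞) f'(x)/g'(x) = lim(x→∞) (4)/(8·x)
  = 0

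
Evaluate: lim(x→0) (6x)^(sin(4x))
This is an exponential indeterminate form.

For exponential indeterminate forms, take the natural log:
  Let L = lim(x→0) (6x)^(sin(4x))
  Then ln(L) = lim(x→0) [exponent × ln(base)]
  Evaluate using L'Hôpital or standard limits, then exponentiate.
  L = 1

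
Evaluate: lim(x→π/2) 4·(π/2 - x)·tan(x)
This is a 0·∞ indeterminate form.

Rewrite 0·∞ as a quotient (0/0 or ∞/∞ form), then apply L'Hôpital's rule:
  lim(x→π/2) 4·(π/2 - x)·tan(x) = 4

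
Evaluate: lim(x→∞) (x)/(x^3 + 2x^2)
This is an ∞/∞ indeterminate form.

Apply L'Hôpital's rule: differentiate numerator and denominator separately.
  f(x) = x   ⇒   f'(x) = 1
  g(x) = x^3 + 2·x^2   ⇒   g'(x) = 3·x^2 + 4·x
  lim(x→∞) f'(x)/g'(x) = lim(x→∞) (1)/(3·x^2 + 4·x)
  = 0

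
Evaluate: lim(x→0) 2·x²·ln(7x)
This is a 0·∞ indeterminate form.

Rewrite 0·∞ as a quotient (0/0 or ∞/∞ form), then apply L'Hôpital's rule:
  lim(x→0) 2·x²·ln(7x) = 0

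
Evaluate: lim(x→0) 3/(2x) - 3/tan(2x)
This is an ∞-∞ indeterminate form.

Combine fractions or rationalize to convert ∞-∞ to 0/0 form:
  lim(x→0) 3/(2x) - 3/tan(2x) = 0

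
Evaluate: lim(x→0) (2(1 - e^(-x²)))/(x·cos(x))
This is a 0/0 indeterminate form.

Apply L'Hôpital's rule: differentiate numerator and denominator separately.
  f(x) = 2 - 2·e^(-x^2)   ⇒   f'(x) = 4·x·e^(-x^2)
  g(x) = x·cos(x)   ⇒   g'(x) = -x·sin(x) + cos(x)
  lim(x→0) f'(x)/g'(x) = lim(x→0) (4·x·e^(-x^2))/(-x·sin(x) + cos(x))
  = 0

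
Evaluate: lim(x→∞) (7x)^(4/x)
This is an exponential indeterminate form.

For exponential indeterminate forms, take the natural log:
  Let L = lim(x→∞) (7x)^(4/x)
  Then ln(L) = lim(x→∞) [exponent × ln(base)]
  Evaluate using L'Hôpital or standard limits, then exponentiate.
  L = 1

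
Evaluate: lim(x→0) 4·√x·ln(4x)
This is a 0·∞ indeterminate form.

Rewrite 0·∞ as a quotient (0/0 or ∞/∞ form), then apply L'Hôpital's rule:
  lim(x→0) 4·√x·ln(4x) = 0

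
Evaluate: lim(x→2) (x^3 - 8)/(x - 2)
This is a standard limit.

Factor or rationalize the expression:
  lim(x→2) (x^3 - 8)/(x - 2) = 12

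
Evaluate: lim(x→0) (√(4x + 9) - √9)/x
This is a standard limit.

Factor or rationalize the expression:
  lim(x→0) (√(4x + 9) - √9)/x = 2/3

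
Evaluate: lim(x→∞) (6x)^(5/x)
This is an exponential indeterminate form.

For exponential indeterminate forms, take the natural log:
  Let L = lim(x→∞) (6x)^(5/x)
  Then ln(L) = lim(x→∞) [exponent × ln(base)]
  Evaluate using L'Hôpital or standard limits, then exponentiate.
  L = 1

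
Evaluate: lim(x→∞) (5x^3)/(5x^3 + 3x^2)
This is an ∞/∞ indeterminate form.

Apply L'Hôpital's rule: differentiate numerator and denominator separately.
  f(x) = 5·x^3   ⇒   f'(x) = 15·x^2
  g(x) = 5·x^3 + 3·x^2   ⇒   g'(x) = 15·x^2 + 6·x
  lim(x→∞) f'(x)/g'(x) = lim(x→∞) (15·x^2)/(15·x^2 + 6·x)
  = 1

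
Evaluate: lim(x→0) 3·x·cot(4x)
This is a 0·∞ indeterminate form.

Rewrite 0·∞ as a quotient (0/0 or ∞/∞ form), then apply L'Hôpital's rule:
  lim(x→0) 3·x·cot(4x) = 3/4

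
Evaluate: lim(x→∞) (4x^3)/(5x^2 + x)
This is an ∞/∞ indeterminate form.

Apply L'Hôpital's rule: differentiate numerator and denominator separately.
  f(x) = 4·x^3   ⇒   f'(x) = 12·x^2
  g(x) = 5·x^2 + x   ⇒   g'(x) = 10·x + 1
  lim(x→∞) f'(x)/g'(x) = lim(x→∞) (12·x^2)/(10·x + 1)
  = ∞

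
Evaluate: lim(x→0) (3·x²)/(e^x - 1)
This is a 0/0 indeterminate form.

Apply L'Hôpital's rule: differentiate numerator and denominator separately.
  f(x) = 3·x^2   ⇒   f'(x) = 6·x
  g(x) = e^(x) - 1   ⇒   g'(x) = e^(x)
  lim(x→0) f'(x)/g'(x) = lim(x→0) (6·x)/(e^(x))
  = 0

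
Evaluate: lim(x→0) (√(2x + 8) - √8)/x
This is a standard limit.

Factor or rationalize the expression:
  lim(x→0) (√(2x + 8) - √8)/x = sqrt(2)/4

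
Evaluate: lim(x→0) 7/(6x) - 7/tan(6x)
This is an ∞-∞ indeterminate form.

Combine fractions or rationalize to convert ∞-∞ to 0/0 form:
  lim(x→0) 7/(6x) - 7/tan(6x) = 0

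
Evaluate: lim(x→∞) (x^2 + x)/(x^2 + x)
This is an ∞/∞ indeterminate form.

Apply L'Hôpital's rule: differentiate numerator and denominator separately.
  f(x) = x^2 + x   ⇒   f'(x) = 2·x + 1
  g(x) = x^2 + x   ⇒   g'(x) = 2·x + 1
  lim(x→∞) f'(x)/g'(x) = lim(x→∞) (2·x + 1)/(2·x + 1)
  = 1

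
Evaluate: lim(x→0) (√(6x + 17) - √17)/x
This is a standard limit.

Factor or rationalize the expression:
  lim(x→0) (√(6x + 17) - √17)/x = 3·sqrt(17)/17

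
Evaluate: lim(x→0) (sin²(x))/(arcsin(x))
This is a 0/0 indeterminate form.

Apply L'Hôpital's rule: differentiate numerator and denominator separately.
  f(x) = sin(x)^2   ⇒   f'(x) = 2·sin(x)·cos(x)
  g(x) = asin(x)   ⇒   g'(x) = 1/sqrt(1 - x^2)
  lim(x→0) f'(x)/g'(x) = lim(x→0) (2·sin(x)·cos(x))/(1/sqrt(1 - x^2))
  = 0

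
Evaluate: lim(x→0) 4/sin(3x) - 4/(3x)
This is an ∞-∞ indeterminate form.

Combine fractions or rationalize to convert ∞-∞ to 0/0 form:
  lim(x→0) 4/sin(3x) - 4/(3x) = 0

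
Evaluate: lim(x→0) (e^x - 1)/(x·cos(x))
This is a 0/0 indeterminate form.

Apply L'Hôpital's rule: differentiate numerator and denominator separately.
  f(x) = e^(x) - 1   ⇒   f'(x) = e^(x)
  g(x) = x·cos(x)   ⇒   g'(x) = -x·sin(x) + cos(x)
  lim(x→0) f'(x)/g'(x) = lim(x→0) (e^(x))/(-x·sin(x) + cos(x))
  = 1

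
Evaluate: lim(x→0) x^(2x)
This is an exponential indeterminate form.

For exponential indeterminate forms, take the natural log:
  Let L = lim(x→0) x^(2x)
  Then ln(L) = lim(x→0) [exponent × ln(base)]
  Evaluate using L'Hôpital or standard limits, then exponentiate.
  L = 1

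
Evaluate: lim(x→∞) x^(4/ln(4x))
This is an exponential indeterminate form.

For exponential indeterminate forms, take the natural log:
  Let L = lim(x→∞) x^(4/ln(4x))
  Then ln(L) = lim(x→∞) [exponent × ln(base)]
  Evaluate using L'Hôpital or standard limits, then exponentiate.
  L = e^(4)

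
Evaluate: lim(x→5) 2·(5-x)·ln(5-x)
This is a 0·∞ indeterminate form.

Rewrite 0·∞ as a quotient (0/0 or ∞/∞ form), then apply L'Hôpital's rule:
  lim(x→5) 2·(5-x)·ln(5-x) = 0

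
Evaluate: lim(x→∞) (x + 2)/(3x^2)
This is an ∞/∞ indeterminate form.

Apply L'Hôpital's rule: differentiate numerator and denominator separately.
  f(x) = x + 2   ⇒   f'(x) = 1
  g(x) = 3·x^2   ⇒   g'(x) = 6·x
  lim(x→∞) f'(x)/g'(x) = lim(x→∞) (1)/(6·x)
  = 0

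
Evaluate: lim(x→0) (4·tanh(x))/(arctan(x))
This is a 0/0 indeterminate form.

Apply L'Hôpital's rule: differentiate numerator and denominator separately.
  f(x) = 4·tanh(x)   ⇒   f'(x) = 4 - 4·tanh(x)^2
  g(x) = atan(x)   ⇒   g'(x) = 1/(x^2 + 1)
  lim(x→0) f'(x)/g'(x) = lim(x→0) (4 - 4·tanh(x)^2)/(1/(x^2 + 1))
  = 4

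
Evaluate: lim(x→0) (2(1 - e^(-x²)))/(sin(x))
This is a 0/0 indeterminate form.

Apply L'Hôpital's rule: differentiate numerator and denominator separately.
  f(x) = 2 - 2·e^(-x^2)   ⇒   f'(x) = 4·x·e^(-x^2)
  g(x) = sin(x)   ⇒   g'(x) = cos(x)
  lim(x→0) f'(x)/g'(x) = lim(x→0) (4·x·e^(-x^2))/(cos(x))
  = 0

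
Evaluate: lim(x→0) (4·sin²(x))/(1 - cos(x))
This is a 0/0 indeterminate form.

Apply L'Hôpital's rule: differentiate numerator and denominator separately.
  f(x) = 4·sin(x)^2   ⇒   f'(x) = 8·sin(x)·cos(x)
  g(x) = 1 - cos(x)   ⇒   g'(x) = sin(x)
  lim(x→0) f'(x)/g'(x) = lim(x→0) (8·sin(x)·cos(x))/(sin(x))
  = 8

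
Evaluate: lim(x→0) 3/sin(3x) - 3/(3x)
This is an ∞-∞ indeterminate form.

Combine fractions or rationalize to convert ∞-∞ to 0/0 form:
  lim(x→0) 3/sin(3x) - 3/(3x) = 0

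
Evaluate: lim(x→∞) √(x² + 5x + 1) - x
This is an ∞-∞ indeterminate form.

Combine fractions or rationalize to convert ∞-∞ to 0/0 form:
  lim(x→∞) √(x² + 5x + 1) - x = 5/2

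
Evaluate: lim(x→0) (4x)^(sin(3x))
This is an exponential indeterminate form.

For exponential indeterminate forms, take the natural log:
  Let L = lim(x→0) (4x)^(sin(3x))
  Then ln(L) = lim(x→0) [exponent × ln(base)]
  Evaluate using L'Hôpital or standard limits, then exponentiate.
  L = 1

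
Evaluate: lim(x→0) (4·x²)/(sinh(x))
This is a 0/0 indeterminate form.

Apply L'Hôpital's rule: differentiate numerator and denominator separately.
  f(x) = 4·x^2   ⇒   f'(x) = 8·x
  g(x) = sinh(x)   ⇒   g'(x) = cosh(x)
  lim(x→0) f'(x)/g'(x) = lim(x→0) (8·x)/(cosh(x))
  = 0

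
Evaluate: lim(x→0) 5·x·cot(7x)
This is a 0·∞ indeterminate form.

Rewrite 0·∞ as a quotient (0/0 or ∞/∞ form), then apply L'Hôpital's rule:
  lim(x→0) 5·x·cot(7x) = 5/7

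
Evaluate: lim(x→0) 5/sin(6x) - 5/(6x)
This is an ∞-∞ indeterminate form.

Combine fractions or rationalize to convert ∞-∞ to 0/0 form:
  lim(x→0) 5/sin(6x) - 5/(6x) = 0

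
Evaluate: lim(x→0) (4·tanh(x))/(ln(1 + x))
This is a 0/0 indeterminate form.

Apply L'Hôpital's rule: differentiate numerator and denominator separately.
  f(x) = 4·tanh(x)   ⇒   f'(x) = 4 - 4·tanh(x)^2
  g(x) = ln(x + 1)   ⇒   g'(x) = 1/(x + 1)
  lim(x→0) f'(x)/g'(x) = lim(x→0) (4 - 4·tanh(x)^2)/(1/(x + 1))
  = 4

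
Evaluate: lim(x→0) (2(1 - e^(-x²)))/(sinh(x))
This is a 0/0 indeterminate form.

Apply L'Hôpital's rule: differentiate numerator and denominator separately.
  f(x) = 2 - 2·e^(-x^2)   ⇒   f'(x) = 4·x·e^(-x^2)
  g(x) = sinh(x)   ⇒   g'(x) = cosh(x)
  lim(x→0) f'(x)/g'(x) = lim(x→0) (4·x·e^(-x^2))/(cosh(x))
  = 0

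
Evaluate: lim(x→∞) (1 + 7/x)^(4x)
This is an exponential indeterminate form.

For exponential indeterminate forms, take the natural log:
  Let L = lim(x→∞) (1 + 7/x)^(4x)
  Then ln(L) = lim(x→∞) [exponent × ln(base)]
  Evaluate using L'Hôpital or standard limits, then exponentiate.
  L = e^(28)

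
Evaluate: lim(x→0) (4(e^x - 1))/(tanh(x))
This is a 0/0 indeterminate form.

Apply L'Hôpital's rule: differentiate numerator and denominator separately.
  f(x) = 4·e^(x) - 4   ⇒   f'(x) = 4·e^(x)
  g(x) = tanh(x)   ⇒   g'(x) = 1 - tanh(x)^2
  lim(x→0) f'(x)/g'(x) = lim(x→0) (4·e^(x))/(1 - tanh(x)^2)
  = 4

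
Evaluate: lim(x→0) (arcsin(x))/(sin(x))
This is a 0/0 indeterminate form.

Apply L'Hôpital's rule: differentiate numerator and denominator separately.
  f(x) = asin(x)   ⇒   f'(x) = 1/sqrt(1 - x^2)
  g(x) = sin(x)   ⇒   g'(x) = cos(x)
  lim(x→0) f'(x)/g'(x) = lim(x→0) (1/sqrt(1 - x^2))/(cos(x))
  = 1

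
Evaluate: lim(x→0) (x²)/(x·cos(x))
This is a 0/0 indeterminate form.

Apply L'Hôpital's rule: differentiate numerator and denominator separately.
  f(x) = x^2   ⇒   f'(x) = 2·x
  g(x) = x·cos(x)   ⇒   g'(x) = -x·sin(x) + cos(x)
  lim(x→0) f'(x)/g'(x) = lim(x→0) (2·x)/(-x·sin(x) + cos(x))
  = 0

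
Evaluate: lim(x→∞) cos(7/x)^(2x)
This is an exponential indeterminate form.

For exponential indeterminate forms, take the natural log:
  Let L = lim(x→∞) cos(7/x)^(2x)
  Then ln(L) = lim(x→∞) [exponent × ln(base)]
  Evaluate using L'Hôpital or standard limits, then exponentiate.
  L = 1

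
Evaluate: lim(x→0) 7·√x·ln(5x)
This is a 0·∞ indeterminate form.

Rewrite 0·∞ as a quotient (0/0 or ∞/∞ form), then apply L'Hôpital's rule:
  lim(x→0) 7·√x·ln(5x) = 0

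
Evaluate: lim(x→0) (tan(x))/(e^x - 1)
This is a 0/0 indeterminate form.

Apply L'Hôpital's rule: differentiate numerator and denominator separately.
  f(x) = tan(x)   ⇒   f'(x) = tan(x)^2 + 1
  g(x) = e^(x) - 1   ⇒   g'(x) = e^(x)
  lim(x→0) f'(x)/g'(x) = lim(x→0) (tan(x)^2 + 1)/(e^(x))
  = 1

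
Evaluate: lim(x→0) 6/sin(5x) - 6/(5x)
This is an ∞-∞ indeterminate form.

Combine fractions or rationalize to convert ∞-∞ to 0/0 form:
  lim(x→0) 6/sin(5x) - 6/(5x) = 0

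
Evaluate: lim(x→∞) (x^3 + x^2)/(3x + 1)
This is an ∞/∞ indeterminate form.

Apply L'Hôpital's rule: differentiate numerator and denominator separately.
  f(x) = x^3 + x^2   ⇒   f'(x) = 3·x^2 + 2·x
  g(x) = 3·x + 1   ⇒   g'(x) = 3
  lim(x→∞) f'(x)/g'(x) = lim(x→∞) (3·x^2 + 2·x)/(3)
  = ∞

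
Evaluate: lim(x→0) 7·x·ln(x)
This is a 0·∞ indeterminate form.

Rewrite 0·∞ as a quotient (0/0 or ∞/∞ form), then apply L'Hôpital's rule:
  lim(x→0) 7·x·ln(x) = 0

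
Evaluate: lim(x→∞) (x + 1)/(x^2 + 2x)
This is an ∞/∞ indeterminate form.

Apply L'Hôpital's rule: differentiate numerator and denominator separately.
  f(x) = x + 1   ⇒   f'(x) = 1
  g(x) = x^2 + 2·x   ⇒   g'(x) = 2·x + 2
  lim(x→∞) f'(x)/g'(x) = lim(x→∞) (1)/(2·x + 2)
  = 0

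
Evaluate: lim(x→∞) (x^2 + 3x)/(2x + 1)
This is an ∞/∞ indeterminate form.

Apply L'Hôpital's rule: differentiate numerator and denominator separately.
  f(x) = x^2 + 3·x   ⇒   f'(x) = 2·x + 3
  g(x) = 2·x + 1   ⇒   g'(x) = 2
  lim(x→∞) f'(x)/g'(x) = lim(x→∞) (2·x + 3)/(2)
  = ∞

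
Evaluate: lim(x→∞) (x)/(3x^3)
This is an ∞/∞ indeterminate form.

Apply L'Hôpital's rule: differentiate numerator and denominator separately.
  f(x) = x   ⇒   f'(x) = 1
  g(x) = 3·x^3   ⇒   g'(x) = 9·x^2
  lim(x→∞) f'(x)/g'(x) = lim(x→∞) (1)/(9·x^2)
  = 0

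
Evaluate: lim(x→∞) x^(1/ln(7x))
This is an exponential indeterminate form.

For exponential indeterminate forms, take the natural log:
  Let L = lim(x→∞) x^(1/ln(7x))
  Then ln(L) = lim(x→∞) [exponent × ln(base)]
  Evaluate using L'Hôpital or standard limits, then exponentiate.
  L = e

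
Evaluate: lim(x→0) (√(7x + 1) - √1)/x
This is a standard limit.

Factor or rationalize the expression:
  lim(x→0) (√(7x + 1) - √1)/x = 7/2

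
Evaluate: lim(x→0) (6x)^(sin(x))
This is an exponential indeterminate form.

For exponential indeterminate forms, take the natural log:
  Let L = lim(x→0) (6x)^(sin(x))
  Then ln(L) = lim(x→0) [exponent × ln(base)]
  Evaluate using L'Hôpital or standard limits, then exponentiate.
  L = 1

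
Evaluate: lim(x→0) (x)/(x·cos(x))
This is a 0/0 indeterminate form.

Apply L'Hôpital's rule: differentiate numerator and denominator separately.
  f(x) = x   ⇒   f'(x) = 1
  g(x) = x·cos(x)   ⇒   g'(x) = -x·sin(x) + cos(x)
  lim(x→0) f'(x)/g'(x) = lim(x→0) (1)/(-x·sin(x) + cos(x))
  = 1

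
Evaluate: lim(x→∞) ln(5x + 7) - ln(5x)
This is an ∞-∞ indeterminate form.

Combine fractions or rationalize to convert ∞-∞ to 0/0 form:
  lim(x→∞) ln(5x + 7) - ln(5x) = 0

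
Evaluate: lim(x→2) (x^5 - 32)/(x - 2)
This is a standard limit.

Factor or rationalize the expression:
  lim(x→2) (x^5 - 32)/(x - 2) = 80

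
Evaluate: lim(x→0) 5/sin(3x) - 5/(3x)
This is an ∞-∞ indeterminate form.

Combine fractions or rationalize to convert ∞-∞ to 0/0 form:
  lim(x→0) 5/sin(3x) - 5/(3x) = 0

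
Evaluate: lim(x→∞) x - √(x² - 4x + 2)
This is an ∞-∞ indeterminate form.

Combine fractions or rationalize to convert ∞-∞ to 0/0 form:
  lim(x→∞) x - √(x² - 4x + 2) = 2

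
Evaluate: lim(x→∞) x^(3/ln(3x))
This is an exponential indeterminate form.

For exponential indeterminate forms, take the natural log:
  Let L = lim(x→∞) x^(3/ln(3x))
  Then ln(L) = lim(x→∞) [exponent × ln(base)]
  Evaluate using L'Hôpital or standard limits, then exponentiate.
  L = e^(3)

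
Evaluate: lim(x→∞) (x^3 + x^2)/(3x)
This is an ∞/∞ indeterminate form.

Apply L'Hôpital's rule: differentiate numerator and denominator separately.
  f(x) = x^3 + x^2   ⇒   f'(x) = 3·x^2 + 2·x
  g(x) = 3·x   ⇒   g'(x) = 3
  lim(x→∞) f'(x)/g'(x) = lim(x→∞) (3·x^2 + 2·x)/(3)
  = ∞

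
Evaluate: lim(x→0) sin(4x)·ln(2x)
This is a 0·∞ indeterminate form.

Rewrite 0·∞ as a quotient (0/0 or ∞/∞ form), then apply L'Hôpital's rule:
  lim(x→0) sin(4x)·ln(2x) = 0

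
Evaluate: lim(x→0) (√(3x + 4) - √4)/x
This is a standard limit.

Factor or rationalize the expression:
  lim(x→0) (√(3x + 4) - √4)/x = 3/4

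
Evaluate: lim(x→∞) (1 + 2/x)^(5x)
This is an exponential indeterminate form.

For exponential indeterminate forms, take the natural log:
  Let L = lim(x→∞) (1 + 2/x)^(5x)
  Then ln(L) = lim(x→∞) [exponent × ln(base)]
  Evaluate using L'Hôpital or standard limits, then exponentiate.
  L = e^(10)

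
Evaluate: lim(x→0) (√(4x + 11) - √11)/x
This is a standard limit.

Factor or rationalize the expression:
  lim(x→0) (√(4x + 11) - √11)/x = 2·sqrt(11)/11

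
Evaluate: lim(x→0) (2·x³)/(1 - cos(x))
This is a 0/0 indeterminate form.

Apply L'Hôpital's rule: differentiate numerator and denominator separately.
  f(x) = 2·x^3   ⇒   f'(x) = 6·x^2
  g(x) = 1 - cos(x)   ⇒   g'(x) = sin(x)
  lim(x→0) f'(x)/g'(x) = lim(x→0) (6·x^2)/(sin(x))
  = 0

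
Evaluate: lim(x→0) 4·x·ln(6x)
This is a 0·∞ indeterminate form.

Rewrite 0·∞ as a quotient (0/0 or ∞/∞ form), then apply L'Hôpital's rule:
  lim(x→0) 4·x·ln(6x) = 0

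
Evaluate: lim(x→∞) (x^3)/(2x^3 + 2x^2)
This is an ∞/∞ indeterminate form.

Apply L'Hôpital's rule: differentiate numerator and denominator separately.
  f(x) = x^3   ⇒   f'(x) = 3·x^2
  g(x) = 2·x^3 + 2·x^2   ⇒   g'(x) = 6·x^2 + 4·x
  lim(x→∞) f'(x)/g'(x) = lim(x→∞) (3·x^2)/(6·x^2 + 4·x)
  = 1/2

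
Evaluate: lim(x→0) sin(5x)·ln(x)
This is a 0·∞ indeterminate form.

Rewrite 0·∞ as a quotient (0/0 or ∞/∞ form), then apply L'Hôpital's rule:
  lim(x→0) sin(5x)·ln(x) = 0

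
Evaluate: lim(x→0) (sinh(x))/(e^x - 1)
This is a 0/0 indeterminate form.

Apply L'Hôpital's rule: differentiate numerator and denominator separately.
  f(x) = sinh(x)   ⇒   f'(x) = cosh(x)
  g(x) = e^(x) - 1   ⇒   g'(x) = e^(x)
  lim(x→0) f'(x)/g'(x) = lim(x→0) (cosh(x))/(e^(x))
  = 1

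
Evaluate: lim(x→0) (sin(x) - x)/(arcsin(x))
This is a 0/0 indeterminate form.

Apply L'Hôpital's rule: differentiate numerator and denominator separately.
  f(x) = -x + sin(x)   ⇒   f'(x) = cos(x) - 1
  g(x) = asin(x)   ⇒   g'(x) = 1/sqrt(1 - x^2)
  lim(x→0) f'(x)/g'(x) = lim(x→0) (cos(x) - 1)/(1/sqrt(1 - x^2))
  = 0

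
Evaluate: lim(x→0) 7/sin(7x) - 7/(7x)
This is an ∞-∞ indeterminate form.

Combine fractions or rationalize to convert ∞-∞ to 0/0 form:
  lim(x→0) 7/sin(7x) - 7/(7x) = 0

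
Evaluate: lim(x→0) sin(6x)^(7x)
This is an exponential indeterminate form.

For exponential indeterminate forms, take the natural log:
  Let L = lim(x→0) sin(6x)^(7x)
  Then ln(L) = lim(x→0) [exponent × ln(base)]
  Evaluate using L'Hôpital or standard limits, then exponentiate.
  L = 1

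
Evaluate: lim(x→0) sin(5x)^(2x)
This is an exponential indeterminate form.

For exponential indeterminate forms, take the natural log:
  Let L = lim(x→0) sin(5x)^(2x)
  Then ln(L) = lim(x→0) [exponent × ln(base)]
  Evaluate using L'Hôpital or standard limits, then exponentiate.
  L = 1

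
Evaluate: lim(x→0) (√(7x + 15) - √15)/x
This is a standard limit.

Factor or rationalize the expression:
  lim(x→0) (√(7x + 15) - √15)/x = 7·sqrt(15)/30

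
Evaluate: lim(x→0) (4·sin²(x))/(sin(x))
This is a 0/0 indeterminate form.

Apply L'Hôpital's rule: differentiate numerator and denominator separately.
  f(x) = 4·sin(x)^2   ⇒   f'(x) = 8·sin(x)·cos(x)
  g(x) = sin(x)   ⇒   g'(x) = cos(x)
  lim(x→0) f'(x)/g'(x) = lim(x→0) (8·sin(x)·cos(x))/(cos(x))
  = 0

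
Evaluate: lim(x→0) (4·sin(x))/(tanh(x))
This is a 0/0 indeterminate form.

Apply L'Hôpital's rule: differentiate numerator and denominator separately.
  f(x) = 4·sin(x)   ⇒   f'(x) = 4·cos(x)
  g(x) = tanh(x)   ⇒   g'(x) = 1 - tanh(x)^2
  lim(x→0) f'(x)/g'(x) = lim(x→0) (4·cos(x))/(1 - tanh(x)^2)
  = 4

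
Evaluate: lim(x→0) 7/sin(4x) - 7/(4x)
This is an ∞-∞ indeterminate form.

Combine fractions or rationalize to convert ∞-∞ to 0/0 form:
  lim(x→0) 7/sin(4x) - 7/(4x) = 0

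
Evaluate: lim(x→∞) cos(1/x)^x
This is an exponential indeterminate form.

For exponential indeterminate forms, take the natural log:
  Let L = lim(x→∞) cos(1/x)^x
  Then ln(L) = lim(x→∞) [exponent × ln(base)]
  Evaluate using L'Hôpital or standard limits, then exponentiate.
  L = 1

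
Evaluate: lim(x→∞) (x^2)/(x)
This is an ∞/∞ indeterminate form.

Apply L'Hôpital's rule: differentiate numerator and denominator separately.
  f(x) = x^2   ⇒   f'(x) = 2·x
  g(x) = x   ⇒   g'(x) = 1
  lim(x→∞) f'(x)/g'(x) = lim(x→∞) (2·x)/(1)
  = ∞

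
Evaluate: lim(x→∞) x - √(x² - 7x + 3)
This is an ∞-∞ indeterminate form.

Combine fractions or rationalize to convert ∞-∞ to 0/0 form:
  lim(x→∞) x - √(x² - 7x + 3) = 7/2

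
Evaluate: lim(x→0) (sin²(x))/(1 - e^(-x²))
This is a 0/0 indeterminate form.

Apply L'Hôpital's rule: differentiate numerator and denominator separately.
  f(x) = sin(x)^2   ⇒   f'(x) = 2·sin(x)·cos(x)
  g(x) = 1 - e^(-x^2)   ⇒   g'(x) = 2·x·e^(-x^2)
  lim(x→0) f'(x)/g'(x) = lim(x→0) (2·sin(x)·cos(x))/(2·x·e^(-x^2))
  = 1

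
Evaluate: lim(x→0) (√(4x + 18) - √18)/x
This is a standard limit.

Factor or rationalize the expression:
  lim(x→0) (√(4x + 18) - √18)/x = sqrt(2)/3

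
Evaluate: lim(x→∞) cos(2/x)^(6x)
This is an exponential indeterminate form.

For exponential indeterminate forms, take the natural log:
  Let L = lim(x→∞) cos(2/x)^(6x)
  Then ln(L) = lim(x→∞) [exponent × ln(base)]
  Evaluate using L'Hôpital or standard limits, then exponentiate.
  L = 1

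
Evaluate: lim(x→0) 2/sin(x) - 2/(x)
This is an ∞-∞ indeterminate form.

Combine fractions or rationalize to convert ∞-∞ to 0/0 form:
  lim(x→0) 2/sin(x) - 2/(x) = 0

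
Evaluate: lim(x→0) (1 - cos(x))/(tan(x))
This is a 0/0 indeterminate form.

Apply L'Hôpital's rule: differentiate numerator and denominator separately.
  f(x) = 1 - cos(x)   ⇒   f'(x) = sin(x)
  g(x) = tan(x)   ⇒   g'(x) = tan(x)^2 + 1
  lim(x→0) f'(x)/g'(x) = lim(x→0) (sin(x))/(tan(x)^2 + 1)
  = 0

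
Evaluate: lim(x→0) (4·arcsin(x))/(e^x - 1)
This is a 0/0 indeterminate form.

Apply L'Hôpital's rule: differentiate numerator and denominator separately.
  f(x) = 4·asin(x)   ⇒   f'(x) = 4/sqrt(1 - x^2)
  g(x) = e^(x) - 1   ⇒   g'(x) = e^(x)
  lim(x→0) f'(x)/g'(x) = lim(x→0) (4/sqrt(1 - x^2))/(e^(x))
  = 4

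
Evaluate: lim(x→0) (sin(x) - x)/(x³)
This is a 0/0 indeterminate form.

Apply L'Hôpital's rule: differentiate numerator and denominator separately.
  f(x) = -x + sin(x)   ⇒   f'(x) = cos(x) - 1
  g(x) = x^3   ⇒   g'(x) = 3·x^2
  lim(x→0) f'(x)/g'(x) = lim(x→0) (cos(x) - 1)/(3·x^2)
  = -1/6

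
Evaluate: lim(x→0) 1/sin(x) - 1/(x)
This is an ∞-∞ indeterminate form.

Combine fractions or rationalize to convert ∞-∞ to 0/0 form:
  lim(x→0) 1/sin(x) - 1/(x) = 0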